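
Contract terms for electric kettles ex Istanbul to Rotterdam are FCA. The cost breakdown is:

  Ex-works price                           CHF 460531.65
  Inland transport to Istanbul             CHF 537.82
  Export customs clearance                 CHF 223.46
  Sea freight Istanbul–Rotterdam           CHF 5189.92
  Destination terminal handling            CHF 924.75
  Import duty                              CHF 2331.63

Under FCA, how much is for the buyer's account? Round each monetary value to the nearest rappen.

FCA: the seller delivers export-cleared goods to the carrier; the buyer bears costs from that point.
Seller's account: goods 460531.65 + inland to port 537.82 + export clearance 223.46 = 461292.93
Buyer's account: freight 5189.92 + destination terminal 924.75 + duty 2331.63 = 8446.30

Buyer's account: CHF 8446.30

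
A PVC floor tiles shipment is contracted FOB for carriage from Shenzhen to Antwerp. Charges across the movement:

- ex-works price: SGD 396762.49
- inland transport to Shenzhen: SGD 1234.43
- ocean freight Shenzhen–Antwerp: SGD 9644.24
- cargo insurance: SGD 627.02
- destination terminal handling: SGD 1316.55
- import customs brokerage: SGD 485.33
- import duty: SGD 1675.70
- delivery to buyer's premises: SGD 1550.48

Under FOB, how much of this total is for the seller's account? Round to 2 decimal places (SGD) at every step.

Seller's account: SGD 397996.92

FOB: the seller bears costs until goods are on board at the origin port; the buyer bears freight, insurance and all costs thereafter.
Seller's account: goods 396762.49 + inland to port 1234.43 = 397996.92
Buyer's account: freight 9644.24 + insurance 627.02 + destination terminal 1316.55 + brokerage 485.33 + duty 1675.70 + delivery 1550.48 = 15299.32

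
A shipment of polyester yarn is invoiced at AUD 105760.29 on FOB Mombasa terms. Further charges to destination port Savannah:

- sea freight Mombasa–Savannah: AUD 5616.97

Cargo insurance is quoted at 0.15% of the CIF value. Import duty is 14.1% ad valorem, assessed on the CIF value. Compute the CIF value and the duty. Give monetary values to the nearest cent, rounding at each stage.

CIF value: AUD 111544.58; import duty: AUD 15727.79

Let C be the CIF value. C = FOB price + freight + 0.15% × C
C − 0.15% × C = 105760.29 + 5616.97
0.9985 × C = 111377.26
C = 111377.26 / 0.9985 = 111544.58
Insurance premium = 0.15% × 111544.58 = 167.32
Import duty = 111544.58 × 14.1% = 15727.79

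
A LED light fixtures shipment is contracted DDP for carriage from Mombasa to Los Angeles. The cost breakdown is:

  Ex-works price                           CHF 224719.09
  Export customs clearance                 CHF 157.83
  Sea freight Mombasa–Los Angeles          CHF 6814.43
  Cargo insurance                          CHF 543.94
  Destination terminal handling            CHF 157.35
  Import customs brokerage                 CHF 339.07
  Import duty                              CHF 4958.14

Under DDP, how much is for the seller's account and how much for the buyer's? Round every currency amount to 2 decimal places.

DDP: the seller bears all costs including import duty.
Seller's account: goods 224719.09 + export clearance 157.83 + freight 6814.43 + insurance 543.94 + destination terminal 157.35 + brokerage 339.07 + duty 4958.14 = 237689.85
Buyer's account: 0.00

Seller: CHF 237689.85; buyer: CHF 0.00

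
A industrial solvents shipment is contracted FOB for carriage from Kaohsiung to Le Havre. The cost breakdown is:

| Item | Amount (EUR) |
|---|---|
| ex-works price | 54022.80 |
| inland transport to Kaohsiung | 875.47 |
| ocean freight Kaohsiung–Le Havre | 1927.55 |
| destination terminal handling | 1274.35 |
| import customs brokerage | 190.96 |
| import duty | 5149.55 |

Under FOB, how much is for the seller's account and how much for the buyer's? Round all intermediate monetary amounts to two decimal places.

FOB: the seller bears costs until goods are on board at the origin port; the buyer bears freight, insurance and all costs thereafter.
Seller's account: goods 54022.80 + inland to port 875.47 = 54898.27
Buyer's account: freight 1927.55 + destination terminal 1274.35 + brokerage 190.96 + duty 5149.55 = 8542.41

Seller: EUR 54898.27; buyer: EUR 8542.41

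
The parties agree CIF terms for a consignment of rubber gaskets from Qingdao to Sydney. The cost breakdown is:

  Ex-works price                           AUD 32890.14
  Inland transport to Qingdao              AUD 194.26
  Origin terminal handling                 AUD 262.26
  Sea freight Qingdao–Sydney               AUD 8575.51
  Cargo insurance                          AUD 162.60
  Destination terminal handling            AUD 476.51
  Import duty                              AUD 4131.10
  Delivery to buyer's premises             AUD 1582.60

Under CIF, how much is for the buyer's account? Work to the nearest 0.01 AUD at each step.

CIF: the seller pays costs through ocean freight and marine insurance to the destination port.
Seller's account: goods 32890.14 + inland to port 194.26 + origin terminal 262.26 + freight 8575.51 + insurance 162.60 = 42084.77
Buyer's account: destination terminal 476.51 + duty 4131.10 + delivery 1582.60 = 6190.21

Buyer's account: AUD 6190.21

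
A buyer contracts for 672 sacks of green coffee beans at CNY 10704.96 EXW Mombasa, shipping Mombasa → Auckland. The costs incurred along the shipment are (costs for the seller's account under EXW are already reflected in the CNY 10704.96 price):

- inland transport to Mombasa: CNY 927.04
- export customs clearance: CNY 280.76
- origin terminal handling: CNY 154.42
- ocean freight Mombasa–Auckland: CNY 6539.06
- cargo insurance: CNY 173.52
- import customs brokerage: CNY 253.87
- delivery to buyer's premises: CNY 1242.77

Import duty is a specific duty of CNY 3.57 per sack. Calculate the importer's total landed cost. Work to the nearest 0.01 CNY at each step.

Total landed cost: CNY 22675.44

EXW: the seller makes goods available at their premises; the buyer bears all onward costs.
CIF value = EXW price + inland to port + export clearance + origin terminal + freight + insurance = 10704.96 + 927.04 + 280.76 + 154.42 + 6539.06 + 173.52 = 18779.76
Import duty = 672 × 3.57 = 2399.04
Buyer bears: inland to port 927.04 + export clearance 280.76 + origin terminal 154.42 + freight 6539.06 + insurance 173.52 + brokerage 253.87 + delivery 1242.77 + duty 2399.04 = 11970.48
Landed cost = invoice 10704.96 + 11970.48 = 22675.44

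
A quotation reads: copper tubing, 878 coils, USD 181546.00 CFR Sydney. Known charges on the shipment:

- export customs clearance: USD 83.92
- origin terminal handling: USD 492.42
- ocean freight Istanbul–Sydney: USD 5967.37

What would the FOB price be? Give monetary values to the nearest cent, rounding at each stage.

FOB price: USD 175578.63

Not relevant to the conversion: export clearance, origin terminal — on the seller under both CFR and FOB; already in the CFR price and stays in the FOB price.
From CFR to FOB, the seller no longer bears: freight.
FOB price = 181546.00 − 5967.37 = 175578.63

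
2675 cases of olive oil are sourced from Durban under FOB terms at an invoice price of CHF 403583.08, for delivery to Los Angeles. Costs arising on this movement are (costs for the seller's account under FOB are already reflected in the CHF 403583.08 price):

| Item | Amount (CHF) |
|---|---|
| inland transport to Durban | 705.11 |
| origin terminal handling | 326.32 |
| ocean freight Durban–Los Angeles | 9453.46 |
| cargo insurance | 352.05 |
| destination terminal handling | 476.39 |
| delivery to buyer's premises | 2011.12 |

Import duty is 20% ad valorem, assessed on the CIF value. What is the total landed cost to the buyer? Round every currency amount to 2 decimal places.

FOB: the seller bears costs until goods are on board at the origin port; the buyer bears freight, insurance and all costs thereafter.
Already in the invoice (seller's account under FOB): inland to port, origin terminal — exclude.
CIF value = FOB price + freight + insurance = 403583.08 + 9453.46 + 352.05 = 413388.59
Import duty = 413388.59 × 20% = 82677.72
Buyer bears: freight 9453.46 + insurance 352.05 + destination terminal 476.39 + delivery 2011.12 + duty 82677.72 = 94970.74
Landed cost = invoice 403583.08 + 94970.74 = 498553.82

Total landed cost: CHF 498553.82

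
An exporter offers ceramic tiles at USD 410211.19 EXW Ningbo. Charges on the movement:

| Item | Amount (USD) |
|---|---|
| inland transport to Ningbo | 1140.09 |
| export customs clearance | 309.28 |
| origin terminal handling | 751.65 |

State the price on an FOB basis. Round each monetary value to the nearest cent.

FOB price: USD 412412.21

From EXW to FOB, the seller additionally bears: inland to port, export clearance, origin terminal.
FOB price = 410211.19 + 1140.09 + 309.28 + 751.65 = 412412.21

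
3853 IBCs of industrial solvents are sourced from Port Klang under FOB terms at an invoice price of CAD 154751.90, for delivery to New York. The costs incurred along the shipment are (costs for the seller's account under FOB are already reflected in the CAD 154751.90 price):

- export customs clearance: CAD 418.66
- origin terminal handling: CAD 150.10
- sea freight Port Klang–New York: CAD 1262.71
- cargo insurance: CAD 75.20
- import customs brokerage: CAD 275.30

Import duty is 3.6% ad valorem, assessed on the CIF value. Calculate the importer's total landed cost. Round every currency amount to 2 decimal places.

Total landed cost: CAD 161984.34

FOB: the seller bears costs until goods are on board at the origin port; the buyer bears freight, insurance and all costs thereafter.
Already in the invoice (seller's account under FOB): export clearance, origin terminal — exclude.
CIF value = FOB price + freight + insurance = 154751.90 + 1262.71 + 75.20 = 156089.81
Import duty = 156089.81 × 3.6% = 5619.23
Buyer bears: freight 1262.71 + insurance 75.20 + brokerage 275.30 + duty 5619.23 = 7232.44
Landed cost = invoice 154751.90 + 7232.44 = 161984.34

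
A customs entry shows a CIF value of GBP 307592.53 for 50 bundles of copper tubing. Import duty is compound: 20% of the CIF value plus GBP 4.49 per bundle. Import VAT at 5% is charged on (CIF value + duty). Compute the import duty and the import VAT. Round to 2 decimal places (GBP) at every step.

Import duty: GBP 61743.01; import VAT: GBP 18466.78

Ad valorem component: 307592.53 × 20% = 61518.51
Specific component: 50 × 4.49 = 224.50
Import duty = 61518.51 + 224.50 = 61743.01
VAT base = CIF + duty = 307592.53 + 61743.01 = 369335.54
Import VAT = 369335.54 × 5% = 18466.78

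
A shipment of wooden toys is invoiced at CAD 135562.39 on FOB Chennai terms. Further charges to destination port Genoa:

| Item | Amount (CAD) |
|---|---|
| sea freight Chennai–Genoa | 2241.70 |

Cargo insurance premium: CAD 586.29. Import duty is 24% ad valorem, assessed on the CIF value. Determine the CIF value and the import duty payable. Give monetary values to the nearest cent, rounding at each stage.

CIF value: CAD 138390.38; import duty: CAD 33213.69

CIF = FOB price + freight + insurance
CIF = 135562.39 + 2241.70 + 586.29 = 138390.38
Import duty = 138390.38 × 24% = 33213.69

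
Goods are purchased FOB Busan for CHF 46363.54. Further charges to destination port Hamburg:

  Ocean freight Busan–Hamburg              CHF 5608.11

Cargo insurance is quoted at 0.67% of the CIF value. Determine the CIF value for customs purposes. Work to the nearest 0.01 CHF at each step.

Let C be the CIF value. C = FOB price + freight + 0.67% × C
C − 0.67% × C = 46363.54 + 5608.11
0.9933 × C = 51971.65
C = 51971.65 / 0.9933 = 52322.21
Insurance premium = 0.67% × 52322.21 = 350.56

CIF value: CHF 52322.21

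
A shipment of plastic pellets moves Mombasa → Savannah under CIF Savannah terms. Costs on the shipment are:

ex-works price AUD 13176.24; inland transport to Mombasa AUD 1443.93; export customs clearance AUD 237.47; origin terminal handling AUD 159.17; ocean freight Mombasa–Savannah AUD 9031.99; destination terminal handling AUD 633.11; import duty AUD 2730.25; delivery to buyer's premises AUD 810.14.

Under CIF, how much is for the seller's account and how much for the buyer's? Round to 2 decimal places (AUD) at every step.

Seller: AUD 24048.80; buyer: AUD 4173.50

CIF: the seller pays costs through ocean freight and marine insurance to the destination port.
Seller's account: goods 13176.24 + inland to port 1443.93 + export clearance 237.47 + origin terminal 159.17 + freight 9031.99 = 24048.80
Buyer's account: destination terminal 633.11 + duty 2730.25 + delivery 810.14 = 4173.50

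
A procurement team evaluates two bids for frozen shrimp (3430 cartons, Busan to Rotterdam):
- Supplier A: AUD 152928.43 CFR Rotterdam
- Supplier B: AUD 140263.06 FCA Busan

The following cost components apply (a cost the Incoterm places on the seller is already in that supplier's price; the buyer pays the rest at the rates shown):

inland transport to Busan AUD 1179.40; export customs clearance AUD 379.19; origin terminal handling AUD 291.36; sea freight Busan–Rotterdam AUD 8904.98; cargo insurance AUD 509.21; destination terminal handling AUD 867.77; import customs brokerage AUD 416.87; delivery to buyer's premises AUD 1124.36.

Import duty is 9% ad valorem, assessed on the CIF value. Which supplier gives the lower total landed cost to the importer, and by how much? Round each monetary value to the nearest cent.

Supplier A (CFR):
CIF value = CFR price + insurance = 152928.43 + 509.21 = 153437.64
Import duty = 153437.64 × 9% = 13809.39
Buyer bears (A): 509.21 + 867.77 + 416.87 + 1124.36 = 2918.21
Landed cost (A) = invoice 152928.43 + 2918.21 + duty 13809.39 = 169656.03
Supplier B (FCA):
CIF value = FCA price + origin terminal + freight + insurance = 140263.06 + 291.36 + 8904.98 + 509.21 = 149968.61
Import duty = 149968.61 × 9% = 13497.17
Buyer bears (B): 291.36 + 8904.98 + 509.21 + 867.77 + 416.87 + 1124.36 = 12114.55
Landed cost (B) = invoice 140263.06 + 12114.55 + duty 13497.17 = 165874.78
Difference = |169656.03 − 165874.78| = 3781.25

Supplier B is cheaper by AUD 3781.25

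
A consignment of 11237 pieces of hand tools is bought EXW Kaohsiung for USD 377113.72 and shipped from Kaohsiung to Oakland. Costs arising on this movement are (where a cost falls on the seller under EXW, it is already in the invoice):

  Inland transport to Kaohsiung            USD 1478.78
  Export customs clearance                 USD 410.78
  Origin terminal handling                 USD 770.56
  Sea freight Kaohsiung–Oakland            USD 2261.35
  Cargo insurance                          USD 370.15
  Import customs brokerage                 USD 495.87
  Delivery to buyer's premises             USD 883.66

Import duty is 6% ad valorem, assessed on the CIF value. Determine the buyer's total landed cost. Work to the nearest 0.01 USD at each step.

Total landed cost: USD 406729.19

EXW: the seller makes goods available at their premises; the buyer bears all onward costs.
CIF value = EXW price + inland to port + export clearance + origin terminal + freight + insurance = 377113.72 + 1478.78 + 410.78 + 770.56 + 2261.35 + 370.15 = 382405.34
Import duty = 382405.34 × 6% = 22944.32
Buyer bears: inland to port 1478.78 + export clearance 410.78 + origin terminal 770.56 + freight 2261.35 + insurance 370.15 + brokerage 495.87 + delivery 883.66 + duty 22944.32 = 29615.47
Landed cost = invoice 377113.72 + 29615.47 = 406729.19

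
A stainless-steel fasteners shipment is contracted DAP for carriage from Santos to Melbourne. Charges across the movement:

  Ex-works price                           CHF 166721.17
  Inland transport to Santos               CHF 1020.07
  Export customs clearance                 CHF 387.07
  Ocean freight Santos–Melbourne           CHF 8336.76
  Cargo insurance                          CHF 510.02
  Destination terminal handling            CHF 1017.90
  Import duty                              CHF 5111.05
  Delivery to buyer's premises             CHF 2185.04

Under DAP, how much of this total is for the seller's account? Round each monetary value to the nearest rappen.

DAP: the seller bears all costs to the named destination except import duty and clearance.
Seller's account: goods 166721.17 + inland to port 1020.07 + export clearance 387.07 + freight 8336.76 + insurance 510.02 + destination terminal 1017.90 + delivery 2185.04 = 180178.03
Buyer's account: duty 5111.05 = 5111.05

Seller's account: CHF 180178.03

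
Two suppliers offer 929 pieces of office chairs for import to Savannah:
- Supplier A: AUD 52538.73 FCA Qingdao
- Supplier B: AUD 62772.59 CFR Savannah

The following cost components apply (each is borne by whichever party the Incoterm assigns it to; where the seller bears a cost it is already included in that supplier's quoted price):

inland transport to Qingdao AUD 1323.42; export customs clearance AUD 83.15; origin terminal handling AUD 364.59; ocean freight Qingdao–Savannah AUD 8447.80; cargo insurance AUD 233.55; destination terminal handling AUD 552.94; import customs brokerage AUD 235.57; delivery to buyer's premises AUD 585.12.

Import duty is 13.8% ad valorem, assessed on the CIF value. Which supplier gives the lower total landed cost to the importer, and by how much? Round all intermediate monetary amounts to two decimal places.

Supplier A (FCA):
CIF value = FCA price + origin terminal + freight + insurance = 52538.73 + 364.59 + 8447.80 + 233.55 = 61584.67
Import duty = 61584.67 × 13.8% = 8498.68
Buyer bears (A): 364.59 + 8447.80 + 233.55 + 552.94 + 235.57 + 585.12 = 10419.57
Landed cost (A) = invoice 52538.73 + 10419.57 + duty 8498.68 = 71456.98
Supplier B (CFR):
CIF value = CFR price + insurance = 62772.59 + 233.55 = 63006.14
Import duty = 63006.14 × 13.8% = 8694.85
Buyer bears (B): 233.55 + 552.94 + 235.57 + 585.12 = 1607.18
Landed cost (B) = invoice 62772.59 + 1607.18 + duty 8694.85 = 73074.62
Difference = |71456.98 − 73074.62| = 1617.64

Supplier A is cheaper by AUD 1617.64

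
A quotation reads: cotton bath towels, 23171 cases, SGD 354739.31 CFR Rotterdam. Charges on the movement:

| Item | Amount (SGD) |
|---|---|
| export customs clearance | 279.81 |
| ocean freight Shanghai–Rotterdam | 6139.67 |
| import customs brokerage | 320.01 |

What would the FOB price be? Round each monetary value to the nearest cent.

FOB price: SGD 348599.64

Not relevant to the conversion: export clearance — on the seller under both CFR and FOB; already in the CFR price and stays in the FOB price. brokerage — on the buyer under both terms; not part of either seller's price.
From CFR to FOB, the seller no longer bears: freight.
FOB price = 354739.31 − 6139.67 = 348599.64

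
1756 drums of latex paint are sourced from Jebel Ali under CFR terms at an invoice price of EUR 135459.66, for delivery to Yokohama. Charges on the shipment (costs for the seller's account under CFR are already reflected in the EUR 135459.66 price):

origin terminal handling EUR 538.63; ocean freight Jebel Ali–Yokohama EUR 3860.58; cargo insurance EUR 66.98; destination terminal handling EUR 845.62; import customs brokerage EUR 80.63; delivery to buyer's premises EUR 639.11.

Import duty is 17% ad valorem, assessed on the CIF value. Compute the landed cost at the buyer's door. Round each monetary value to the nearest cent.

CFR: the seller pays costs through ocean freight to the destination port, but not insurance.
Already in the invoice (seller's account under CFR): origin terminal, freight — exclude.
CIF value = CFR price + insurance = 135459.66 + 66.98 = 135526.64
Import duty = 135526.64 × 17% = 23039.53
Buyer bears: insurance 66.98 + destination terminal 845.62 + brokerage 80.63 + delivery 639.11 + duty 23039.53 = 24671.87
Landed cost = invoice 135459.66 + 24671.87 = 160131.53

Total landed cost: EUR 160131.53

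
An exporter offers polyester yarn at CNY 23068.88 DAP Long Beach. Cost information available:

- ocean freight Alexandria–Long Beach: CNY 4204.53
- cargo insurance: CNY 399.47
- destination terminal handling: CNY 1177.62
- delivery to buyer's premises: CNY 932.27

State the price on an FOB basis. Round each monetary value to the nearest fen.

FOB price: CNY 16354.99

From DAP to FOB, the seller no longer bears: freight, insurance, destination terminal, delivery.
FOB price = 23068.88 − 4204.53 − 399.47 − 1177.62 − 932.27 = 16354.99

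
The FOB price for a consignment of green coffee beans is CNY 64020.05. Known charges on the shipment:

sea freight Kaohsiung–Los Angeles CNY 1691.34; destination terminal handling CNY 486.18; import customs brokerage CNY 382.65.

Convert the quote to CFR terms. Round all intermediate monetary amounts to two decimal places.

Not relevant to the conversion: destination terminal, brokerage — on the buyer under both terms; not part of either seller's price.
From FOB to CFR, the seller additionally bears: freight.
CFR price = 64020.05 + 1691.34 = 65711.39

CFR price: CNY 65711.39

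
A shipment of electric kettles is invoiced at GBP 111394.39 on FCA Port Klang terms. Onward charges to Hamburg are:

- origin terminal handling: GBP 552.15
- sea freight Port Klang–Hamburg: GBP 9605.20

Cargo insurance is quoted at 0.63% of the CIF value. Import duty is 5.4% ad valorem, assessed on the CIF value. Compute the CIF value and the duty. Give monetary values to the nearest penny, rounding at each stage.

CIF value: GBP 122322.37; import duty: GBP 6605.41

Let C be the CIF value. C = FCA price + pre-shipment costs + freight + 0.63% × C
C − 0.63% × C = 111394.39 + 552.15 + 9605.20
0.9937 × C = 121551.74
C = 121551.74 / 0.9937 = 122322.37
Insurance premium = 0.63% × 122322.37 = 770.63
Import duty = 122322.37 × 5.4% = 6605.41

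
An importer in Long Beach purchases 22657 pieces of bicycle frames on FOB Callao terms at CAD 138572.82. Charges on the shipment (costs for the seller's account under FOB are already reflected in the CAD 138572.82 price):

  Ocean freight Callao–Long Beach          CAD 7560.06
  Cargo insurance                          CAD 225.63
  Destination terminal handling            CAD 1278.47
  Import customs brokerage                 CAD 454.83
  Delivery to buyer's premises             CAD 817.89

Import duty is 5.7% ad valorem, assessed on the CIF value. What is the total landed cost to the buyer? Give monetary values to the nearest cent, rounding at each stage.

FOB: the seller bears costs until goods are on board at the origin port; the buyer bears freight, insurance and all costs thereafter.
CIF value = FOB price + freight + insurance = 138572.82 + 7560.06 + 225.63 = 146358.51
Import duty = 146358.51 × 5.7% = 8342.44
Buyer bears: freight 7560.06 + insurance 225.63 + destination terminal 1278.47 + brokerage 454.83 + delivery 817.89 + duty 8342.44 = 18679.32
Landed cost = invoice 138572.82 + 18679.32 = 157252.14

Total landed cost: CAD 157252.14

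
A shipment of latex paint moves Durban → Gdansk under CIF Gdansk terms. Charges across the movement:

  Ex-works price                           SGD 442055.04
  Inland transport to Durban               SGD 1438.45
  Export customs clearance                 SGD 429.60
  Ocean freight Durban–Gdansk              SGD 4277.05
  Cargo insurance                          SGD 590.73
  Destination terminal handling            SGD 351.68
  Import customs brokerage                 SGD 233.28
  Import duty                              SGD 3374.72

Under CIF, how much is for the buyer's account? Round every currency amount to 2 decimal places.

CIF: the seller pays costs through ocean freight and marine insurance to the destination port.
Seller's account: goods 442055.04 + inland to port 1438.45 + export clearance 429.60 + freight 4277.05 + insurance 590.73 = 448790.87
Buyer's account: destination terminal 351.68 + brokerage 233.28 + duty 3374.72 = 3959.68

Buyer's account: SGD 3959.68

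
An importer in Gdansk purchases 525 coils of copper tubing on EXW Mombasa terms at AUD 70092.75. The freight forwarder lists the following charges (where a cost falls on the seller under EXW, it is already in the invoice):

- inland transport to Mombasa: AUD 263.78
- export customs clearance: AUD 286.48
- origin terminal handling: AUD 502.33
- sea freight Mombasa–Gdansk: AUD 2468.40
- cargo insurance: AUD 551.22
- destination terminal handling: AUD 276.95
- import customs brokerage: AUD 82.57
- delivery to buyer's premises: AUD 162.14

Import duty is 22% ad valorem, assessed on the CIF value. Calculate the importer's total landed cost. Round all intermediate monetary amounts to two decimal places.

Total landed cost: AUD 91002.91

EXW: the seller makes goods available at their premises; the buyer bears all onward costs.
CIF value = EXW price + inland to port + export clearance + origin terminal + freight + insurance = 70092.75 + 263.78 + 286.48 + 502.33 + 2468.40 + 551.22 = 74164.96
Import duty = 74164.96 × 22% = 16316.29
Buyer bears: inland to port 263.78 + export clearance 286.48 + origin terminal 502.33 + freight 2468.40 + insurance 551.22 + destination terminal 276.95 + brokerage 82.57 + delivery 162.14 + duty 16316.29 = 20910.16
Landed cost = invoice 70092.75 + 20910.16 = 91002.91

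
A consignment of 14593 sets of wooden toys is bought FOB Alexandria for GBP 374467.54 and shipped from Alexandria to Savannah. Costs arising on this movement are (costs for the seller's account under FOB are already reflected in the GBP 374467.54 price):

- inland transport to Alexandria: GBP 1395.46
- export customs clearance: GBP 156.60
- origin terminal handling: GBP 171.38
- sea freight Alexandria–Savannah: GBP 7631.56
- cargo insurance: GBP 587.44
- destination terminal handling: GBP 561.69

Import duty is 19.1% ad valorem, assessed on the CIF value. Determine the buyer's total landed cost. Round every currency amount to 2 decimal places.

FOB: the seller bears costs until goods are on board at the origin port; the buyer bears freight, insurance and all costs thereafter.
Already in the invoice (seller's account under FOB): inland to port, export clearance, origin terminal — exclude.
CIF value = FOB price + freight + insurance = 374467.54 + 7631.56 + 587.44 = 382686.54
Import duty = 382686.54 × 19.1% = 73093.13
Buyer bears: freight 7631.56 + insurance 587.44 + destination terminal 561.69 + duty 73093.13 = 81873.82
Landed cost = invoice 374467.54 + 81873.82 = 456341.36

Total landed cost: GBP 456341.36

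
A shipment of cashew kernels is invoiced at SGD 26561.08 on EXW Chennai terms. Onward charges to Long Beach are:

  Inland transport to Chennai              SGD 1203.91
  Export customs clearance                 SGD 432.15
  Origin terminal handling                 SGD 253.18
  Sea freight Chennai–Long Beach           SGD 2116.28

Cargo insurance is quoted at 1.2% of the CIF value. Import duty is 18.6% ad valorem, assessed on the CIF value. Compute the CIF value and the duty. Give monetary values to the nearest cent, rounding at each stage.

CIF value: SGD 30937.85; import duty: SGD 5754.44

Let C be the CIF value. C = EXW price + pre-shipment costs + freight + 1.2% × C
C − 1.2% × C = 26561.08 + 1203.91 + 432.15 + 253.18 + 2116.28
0.988 × C = 30566.60
C = 30566.60 / 0.988 = 30937.85
Insurance premium = 1.2% × 30937.85 = 371.25
Import duty = 30937.85 × 18.6% = 5754.44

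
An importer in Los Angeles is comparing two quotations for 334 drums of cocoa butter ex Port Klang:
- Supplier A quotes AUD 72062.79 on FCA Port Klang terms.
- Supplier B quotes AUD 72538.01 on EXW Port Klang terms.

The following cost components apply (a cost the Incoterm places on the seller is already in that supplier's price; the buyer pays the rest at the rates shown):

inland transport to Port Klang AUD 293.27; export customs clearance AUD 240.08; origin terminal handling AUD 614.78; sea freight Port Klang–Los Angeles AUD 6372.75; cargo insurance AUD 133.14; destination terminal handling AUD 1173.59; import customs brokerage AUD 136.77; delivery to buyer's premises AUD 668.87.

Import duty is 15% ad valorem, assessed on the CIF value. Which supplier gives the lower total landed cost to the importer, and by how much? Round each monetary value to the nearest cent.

Supplier A is cheaper by AUD 1159.85

Supplier A (FCA):
CIF value = FCA price + origin terminal + freight + insurance = 72062.79 + 614.78 + 6372.75 + 133.14 = 79183.46
Import duty = 79183.46 × 15% = 11877.52
Buyer bears (A): 614.78 + 6372.75 + 133.14 + 1173.59 + 136.77 + 668.87 = 9099.90
Landed cost (A) = invoice 72062.79 + 9099.90 + duty 11877.52 = 93040.21
Supplier B (EXW):
CIF value = EXW price + inland to port + export clearance + origin terminal + freight + insurance = 72538.01 + 293.27 + 240.08 + 614.78 + 6372.75 + 133.14 = 80192.03
Import duty = 80192.03 × 15% = 12028.80
Buyer bears (B): 293.27 + 240.08 + 614.78 + 6372.75 + 133.14 + 1173.59 + 136.77 + 668.87 = 9633.25
Landed cost (B) = invoice 72538.01 + 9633.25 + duty 12028.80 = 94200.06
Difference = |93040.21 − 94200.06| = 1159.85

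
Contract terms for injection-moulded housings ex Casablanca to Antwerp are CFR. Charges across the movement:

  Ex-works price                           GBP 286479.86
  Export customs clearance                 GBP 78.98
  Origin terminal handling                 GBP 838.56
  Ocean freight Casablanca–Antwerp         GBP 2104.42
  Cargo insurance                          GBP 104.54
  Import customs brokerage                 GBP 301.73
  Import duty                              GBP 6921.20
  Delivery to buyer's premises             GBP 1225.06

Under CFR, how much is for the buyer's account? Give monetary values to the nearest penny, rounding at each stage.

CFR: the seller pays costs through ocean freight to the destination port, but not insurance.
Seller's account: goods 286479.86 + export clearance 78.98 + origin terminal 838.56 + freight 2104.42 = 289501.82
Buyer's account: insurance 104.54 + brokerage 301.73 + duty 6921.20 + delivery 1225.06 = 8552.53

Buyer's account: GBP 8552.53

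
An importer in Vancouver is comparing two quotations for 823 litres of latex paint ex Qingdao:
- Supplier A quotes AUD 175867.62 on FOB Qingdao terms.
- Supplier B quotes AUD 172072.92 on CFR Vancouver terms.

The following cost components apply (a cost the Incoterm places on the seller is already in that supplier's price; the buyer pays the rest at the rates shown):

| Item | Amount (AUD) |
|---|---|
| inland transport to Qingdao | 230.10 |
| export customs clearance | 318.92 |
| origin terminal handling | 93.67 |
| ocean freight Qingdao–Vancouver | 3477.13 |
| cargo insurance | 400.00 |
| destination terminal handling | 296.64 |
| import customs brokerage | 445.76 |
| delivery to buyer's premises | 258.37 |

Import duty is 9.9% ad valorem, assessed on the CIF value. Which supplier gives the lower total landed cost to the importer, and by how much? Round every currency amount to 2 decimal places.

Supplier B is cheaper by AUD 7991.74

Supplier A (FOB):
CIF value = FOB price + freight + insurance = 175867.62 + 3477.13 + 400.00 = 179744.75
Import duty = 179744.75 × 9.9% = 17794.73
Buyer bears (A): 3477.13 + 400.00 + 296.64 + 445.76 + 258.37 = 4877.90
Landed cost (A) = invoice 175867.62 + 4877.90 + duty 17794.73 = 198540.25
Supplier B (CFR):
CIF value = CFR price + insurance = 172072.92 + 400.00 = 172472.92
Import duty = 172472.92 × 9.9% = 17074.82
Buyer bears (B): 400.00 + 296.64 + 445.76 + 258.37 = 1400.77
Landed cost (B) = invoice 172072.92 + 1400.77 + duty 17074.82 = 190548.51
Difference = |198540.25 − 190548.51| = 7991.74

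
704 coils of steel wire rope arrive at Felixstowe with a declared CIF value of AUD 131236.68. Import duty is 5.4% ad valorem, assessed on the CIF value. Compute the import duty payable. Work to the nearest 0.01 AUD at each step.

Import duty = 131236.68 × 5.4% = 7086.78

Import duty: AUD 7086.78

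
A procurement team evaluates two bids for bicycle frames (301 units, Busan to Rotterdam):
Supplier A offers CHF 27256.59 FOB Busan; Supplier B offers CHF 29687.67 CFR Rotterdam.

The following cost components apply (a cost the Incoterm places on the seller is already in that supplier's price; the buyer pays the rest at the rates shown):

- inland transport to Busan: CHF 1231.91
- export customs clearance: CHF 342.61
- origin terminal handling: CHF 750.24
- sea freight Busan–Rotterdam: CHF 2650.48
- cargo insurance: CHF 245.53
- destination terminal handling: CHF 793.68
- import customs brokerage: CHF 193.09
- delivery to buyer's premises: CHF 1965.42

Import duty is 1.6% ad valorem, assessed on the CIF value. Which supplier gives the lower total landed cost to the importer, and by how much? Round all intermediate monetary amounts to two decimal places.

Supplier B is cheaper by CHF 222.91

Supplier A (FOB):
CIF value = FOB price + freight + insurance = 27256.59 + 2650.48 + 245.53 = 30152.60
Import duty = 30152.60 × 1.6% = 482.44
Buyer bears (A): 2650.48 + 245.53 + 793.68 + 193.09 + 1965.42 = 5848.20
Landed cost (A) = invoice 27256.59 + 5848.20 + duty 482.44 = 33587.23
Supplier B (CFR):
CIF value = CFR price + insurance = 29687.67 + 245.53 = 29933.20
Import duty = 29933.20 × 1.6% = 478.93
Buyer bears (B): 245.53 + 793.68 + 193.09 + 1965.42 = 3197.72
Landed cost (B) = invoice 29687.67 + 3197.72 + duty 478.93 = 33364.32
Difference = |33587.23 − 33364.32| = 222.91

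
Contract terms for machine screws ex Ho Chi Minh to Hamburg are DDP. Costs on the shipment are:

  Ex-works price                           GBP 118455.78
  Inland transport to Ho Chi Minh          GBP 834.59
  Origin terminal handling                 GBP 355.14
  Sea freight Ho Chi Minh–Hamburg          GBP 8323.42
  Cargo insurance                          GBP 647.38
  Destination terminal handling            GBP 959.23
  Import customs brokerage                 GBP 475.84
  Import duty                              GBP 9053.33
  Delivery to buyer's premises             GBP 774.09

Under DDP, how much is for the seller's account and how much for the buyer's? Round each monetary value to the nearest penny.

DDP: the seller bears all costs including import duty.
Seller's account: goods 118455.78 + inland to port 834.59 + origin terminal 355.14 + freight 8323.42 + insurance 647.38 + destination terminal 959.23 + brokerage 475.84 + duty 9053.33 + delivery 774.09 = 139878.80
Buyer's account: 0.00

Seller: GBP 139878.80; buyer: GBP 0.00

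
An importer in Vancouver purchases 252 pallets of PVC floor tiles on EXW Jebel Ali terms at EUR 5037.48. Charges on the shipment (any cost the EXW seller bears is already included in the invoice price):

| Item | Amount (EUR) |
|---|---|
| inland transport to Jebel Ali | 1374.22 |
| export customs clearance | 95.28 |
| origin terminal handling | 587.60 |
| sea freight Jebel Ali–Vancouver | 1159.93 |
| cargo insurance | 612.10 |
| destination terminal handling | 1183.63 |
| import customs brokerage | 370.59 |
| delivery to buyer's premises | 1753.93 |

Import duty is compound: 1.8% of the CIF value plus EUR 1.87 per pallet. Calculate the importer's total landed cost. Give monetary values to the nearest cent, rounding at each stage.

EXW: the seller makes goods available at their premises; the buyer bears all onward costs.
CIF value = EXW price + inland to port + export clearance + origin terminal + freight + insurance = 5037.48 + 1374.22 + 95.28 + 587.60 + 1159.93 + 612.10 = 8866.61
Ad valorem component: 8866.61 × 1.8% = 159.60
Specific component: 252 × 1.87 = 471.24
Import duty = 159.60 + 471.24 = 630.84
Buyer bears: inland to port 1374.22 + export clearance 95.28 + origin terminal 587.60 + freight 1159.93 + insurance 612.10 + destination terminal 1183.63 + brokerage 370.59 + delivery 1753.93 + duty 630.84 = 7768.12
Landed cost = invoice 5037.48 + 7768.12 = 12805.60

Total landed cost: EUR 12805.60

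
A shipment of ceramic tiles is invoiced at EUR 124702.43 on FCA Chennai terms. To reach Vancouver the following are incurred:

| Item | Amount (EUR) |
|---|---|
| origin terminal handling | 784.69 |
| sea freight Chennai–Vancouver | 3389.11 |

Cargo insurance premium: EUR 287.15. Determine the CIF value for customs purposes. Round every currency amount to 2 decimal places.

CIF value: EUR 129163.38

CIF = FCA price + pre-shipment costs + freight + insurance
CIF = 124702.43 + 784.69 + 3389.11 + 287.15 = 129163.38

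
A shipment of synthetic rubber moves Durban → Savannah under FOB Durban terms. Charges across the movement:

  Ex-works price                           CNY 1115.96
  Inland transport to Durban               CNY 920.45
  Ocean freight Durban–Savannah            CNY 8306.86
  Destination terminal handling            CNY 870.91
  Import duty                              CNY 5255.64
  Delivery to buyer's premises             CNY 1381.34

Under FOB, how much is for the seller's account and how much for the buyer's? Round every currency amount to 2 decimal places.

Seller: CNY 2036.41; buyer: CNY 15814.75

FOB: the seller bears costs until goods are on board at the origin port; the buyer bears freight, insurance and all costs thereafter.
Seller's account: goods 1115.96 + inland to port 920.45 = 2036.41
Buyer's account: freight 8306.86 + destination terminal 870.91 + duty 5255.64 + delivery 1381.34 = 15814.75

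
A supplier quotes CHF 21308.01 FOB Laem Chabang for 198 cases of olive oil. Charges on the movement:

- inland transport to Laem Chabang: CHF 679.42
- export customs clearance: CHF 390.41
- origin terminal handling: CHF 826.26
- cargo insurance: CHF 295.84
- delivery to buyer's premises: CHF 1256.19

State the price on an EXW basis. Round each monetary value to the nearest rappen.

Not relevant to the conversion: insurance, delivery — on the buyer under both terms; not part of either seller's price.
From FOB to EXW, the seller no longer bears: inland to port, export clearance, origin terminal.
EXW price = 21308.01 − 679.42 − 390.41 − 826.26 = 19411.92

EXW price: CHF 19411.92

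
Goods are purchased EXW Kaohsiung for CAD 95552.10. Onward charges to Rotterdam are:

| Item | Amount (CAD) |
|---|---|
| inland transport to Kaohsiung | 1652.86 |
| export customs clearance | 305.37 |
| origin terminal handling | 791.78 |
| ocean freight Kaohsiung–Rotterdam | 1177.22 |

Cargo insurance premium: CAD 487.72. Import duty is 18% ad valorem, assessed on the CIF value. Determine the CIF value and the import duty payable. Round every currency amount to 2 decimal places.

CIF value: CAD 99967.05; import duty: CAD 17994.07

CIF = EXW price + pre-shipment costs + freight + insurance
CIF = 95552.10 + 1652.86 + 305.37 + 791.78 + 1177.22 + 487.72 = 99967.05
Import duty = 99967.05 × 18% = 17994.07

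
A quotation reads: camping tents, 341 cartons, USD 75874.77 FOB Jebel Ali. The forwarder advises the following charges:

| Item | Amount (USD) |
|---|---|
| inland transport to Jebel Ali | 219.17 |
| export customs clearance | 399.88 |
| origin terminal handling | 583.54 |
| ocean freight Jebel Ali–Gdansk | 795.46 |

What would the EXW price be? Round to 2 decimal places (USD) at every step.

EXW price: USD 74672.18

Not relevant to the conversion: freight — on the buyer under both terms; not part of either seller's price.
From FOB to EXW, the seller no longer bears: inland to port, export clearance, origin terminal.
EXW price = 75874.77 − 219.17 − 399.88 − 583.54 = 74672.18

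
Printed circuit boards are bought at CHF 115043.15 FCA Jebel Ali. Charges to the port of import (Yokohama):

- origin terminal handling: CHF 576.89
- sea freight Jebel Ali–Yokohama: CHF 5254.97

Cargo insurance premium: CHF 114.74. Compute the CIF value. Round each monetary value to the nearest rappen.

CIF = FCA price + pre-shipment costs + freight + insurance
CIF = 115043.15 + 576.89 + 5254.97 + 114.74 = 120989.75

CIF value: CHF 120989.75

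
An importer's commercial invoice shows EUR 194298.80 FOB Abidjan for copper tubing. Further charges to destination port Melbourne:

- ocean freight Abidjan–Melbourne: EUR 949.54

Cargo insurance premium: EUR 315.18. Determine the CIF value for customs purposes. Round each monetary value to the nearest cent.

CIF = FOB price + freight + insurance
CIF = 194298.80 + 949.54 + 315.18 = 195563.52

CIF value: EUR 195563.52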